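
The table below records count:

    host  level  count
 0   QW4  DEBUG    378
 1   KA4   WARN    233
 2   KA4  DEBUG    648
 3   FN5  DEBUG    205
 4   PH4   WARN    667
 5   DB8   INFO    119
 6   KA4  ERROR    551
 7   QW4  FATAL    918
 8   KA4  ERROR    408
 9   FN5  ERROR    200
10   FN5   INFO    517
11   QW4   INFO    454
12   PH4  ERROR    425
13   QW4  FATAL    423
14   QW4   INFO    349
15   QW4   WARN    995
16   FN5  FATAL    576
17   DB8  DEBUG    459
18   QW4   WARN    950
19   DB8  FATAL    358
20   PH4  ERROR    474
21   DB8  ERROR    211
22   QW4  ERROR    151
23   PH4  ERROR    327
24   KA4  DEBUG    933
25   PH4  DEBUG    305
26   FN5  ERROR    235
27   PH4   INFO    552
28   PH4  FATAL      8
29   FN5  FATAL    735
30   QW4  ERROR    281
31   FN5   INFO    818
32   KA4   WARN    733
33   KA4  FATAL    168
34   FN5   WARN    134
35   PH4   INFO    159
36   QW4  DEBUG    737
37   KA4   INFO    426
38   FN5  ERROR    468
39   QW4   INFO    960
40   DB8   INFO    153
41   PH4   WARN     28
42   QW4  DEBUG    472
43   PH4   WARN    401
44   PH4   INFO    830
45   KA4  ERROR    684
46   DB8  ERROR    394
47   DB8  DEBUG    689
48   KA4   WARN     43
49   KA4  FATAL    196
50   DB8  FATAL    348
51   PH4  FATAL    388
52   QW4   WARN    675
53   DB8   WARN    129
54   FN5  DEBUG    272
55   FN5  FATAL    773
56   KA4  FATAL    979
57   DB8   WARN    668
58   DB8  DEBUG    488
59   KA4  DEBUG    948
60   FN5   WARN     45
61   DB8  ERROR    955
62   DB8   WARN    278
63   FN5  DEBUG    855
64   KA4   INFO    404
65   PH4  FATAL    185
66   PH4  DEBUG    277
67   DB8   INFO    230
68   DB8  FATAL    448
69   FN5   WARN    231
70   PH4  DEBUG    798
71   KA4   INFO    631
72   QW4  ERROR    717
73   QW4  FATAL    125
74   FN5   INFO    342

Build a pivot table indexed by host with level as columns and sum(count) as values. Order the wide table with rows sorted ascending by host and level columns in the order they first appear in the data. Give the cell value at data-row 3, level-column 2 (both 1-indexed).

1009

With rows sorted ascending by host, row 3 is host=KA4. level columns in first-appearance order: DEBUG, WARN, INFO, ERROR, FATAL; column 2 is WARN.
Long rows with host=KA4, level=WARN: 233 + 733 + 43 = 1009.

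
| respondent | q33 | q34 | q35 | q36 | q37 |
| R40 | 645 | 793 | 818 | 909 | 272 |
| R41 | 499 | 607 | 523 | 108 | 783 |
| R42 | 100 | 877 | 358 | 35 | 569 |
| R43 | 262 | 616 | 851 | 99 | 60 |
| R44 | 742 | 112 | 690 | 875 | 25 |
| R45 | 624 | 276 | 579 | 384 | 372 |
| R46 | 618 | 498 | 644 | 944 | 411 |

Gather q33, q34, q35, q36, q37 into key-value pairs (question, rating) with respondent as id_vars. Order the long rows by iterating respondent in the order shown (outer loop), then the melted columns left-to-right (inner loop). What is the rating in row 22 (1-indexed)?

35 rows total (7 × 5). Row 22: index ⌊(22-1)/5⌋ = 4 into respondent → R44; (22-1) mod 5 = 1 into the melted columns → q34.
So row 22 is (R44, q34, 112); rating = 112.

112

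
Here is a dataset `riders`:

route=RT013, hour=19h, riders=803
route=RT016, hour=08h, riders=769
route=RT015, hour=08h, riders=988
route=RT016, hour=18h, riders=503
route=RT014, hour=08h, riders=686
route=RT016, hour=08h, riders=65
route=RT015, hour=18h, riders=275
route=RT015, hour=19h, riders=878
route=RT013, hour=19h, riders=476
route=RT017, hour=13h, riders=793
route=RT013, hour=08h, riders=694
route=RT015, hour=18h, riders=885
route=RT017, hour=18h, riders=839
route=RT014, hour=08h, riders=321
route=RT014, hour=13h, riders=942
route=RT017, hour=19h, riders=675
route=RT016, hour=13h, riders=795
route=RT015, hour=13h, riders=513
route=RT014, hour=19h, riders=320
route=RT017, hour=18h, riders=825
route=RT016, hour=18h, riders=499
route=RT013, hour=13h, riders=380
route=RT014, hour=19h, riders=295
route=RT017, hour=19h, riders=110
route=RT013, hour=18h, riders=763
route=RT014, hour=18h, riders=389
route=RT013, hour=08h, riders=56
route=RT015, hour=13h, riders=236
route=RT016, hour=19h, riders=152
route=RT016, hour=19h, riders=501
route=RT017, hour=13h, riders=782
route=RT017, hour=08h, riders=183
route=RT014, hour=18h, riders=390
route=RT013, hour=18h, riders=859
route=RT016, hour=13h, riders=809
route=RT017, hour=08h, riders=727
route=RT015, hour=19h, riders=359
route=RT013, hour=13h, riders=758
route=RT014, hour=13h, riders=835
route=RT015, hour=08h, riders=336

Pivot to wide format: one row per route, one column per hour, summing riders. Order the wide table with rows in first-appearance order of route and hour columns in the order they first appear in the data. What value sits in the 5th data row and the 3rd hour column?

With rows in first-appearance order of route, row 5 is route=RT017. hour columns in first-appearance order: 19h, 08h, 18h, 13h; column 3 is 18h.
Long rows with route=RT017, hour=18h: 839 + 825 = 1664.

1664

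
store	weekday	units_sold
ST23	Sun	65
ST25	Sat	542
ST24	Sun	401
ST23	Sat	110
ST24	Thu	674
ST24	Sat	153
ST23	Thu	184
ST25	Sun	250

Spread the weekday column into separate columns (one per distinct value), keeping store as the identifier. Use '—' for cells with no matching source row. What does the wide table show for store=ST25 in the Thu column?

—

No long-format row has store=ST25 and weekday=Thu, so the cell is —.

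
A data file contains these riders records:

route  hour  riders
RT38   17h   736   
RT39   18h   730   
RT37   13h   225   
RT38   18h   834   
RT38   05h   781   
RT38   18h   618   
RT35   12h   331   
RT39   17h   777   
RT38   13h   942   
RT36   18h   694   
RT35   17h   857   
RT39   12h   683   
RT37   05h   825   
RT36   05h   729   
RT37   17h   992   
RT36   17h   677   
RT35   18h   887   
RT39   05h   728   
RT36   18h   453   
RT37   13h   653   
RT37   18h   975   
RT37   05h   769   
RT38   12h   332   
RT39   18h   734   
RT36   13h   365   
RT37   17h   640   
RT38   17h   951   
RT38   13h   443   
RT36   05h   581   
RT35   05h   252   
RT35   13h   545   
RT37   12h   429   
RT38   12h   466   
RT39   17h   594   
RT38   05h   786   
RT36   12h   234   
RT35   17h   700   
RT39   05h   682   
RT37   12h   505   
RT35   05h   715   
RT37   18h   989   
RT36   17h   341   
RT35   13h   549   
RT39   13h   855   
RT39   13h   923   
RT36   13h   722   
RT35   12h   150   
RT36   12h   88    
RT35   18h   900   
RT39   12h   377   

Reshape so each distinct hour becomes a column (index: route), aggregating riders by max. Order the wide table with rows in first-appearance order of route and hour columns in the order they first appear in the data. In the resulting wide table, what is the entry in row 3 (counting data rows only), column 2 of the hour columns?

With rows in first-appearance order of route, row 3 is route=RT37. hour columns in first-appearance order: 17h, 18h, 13h, 05h, 12h; column 2 is 18h.
Long rows with route=RT37, hour=18h: max(975, 989) = 989.

989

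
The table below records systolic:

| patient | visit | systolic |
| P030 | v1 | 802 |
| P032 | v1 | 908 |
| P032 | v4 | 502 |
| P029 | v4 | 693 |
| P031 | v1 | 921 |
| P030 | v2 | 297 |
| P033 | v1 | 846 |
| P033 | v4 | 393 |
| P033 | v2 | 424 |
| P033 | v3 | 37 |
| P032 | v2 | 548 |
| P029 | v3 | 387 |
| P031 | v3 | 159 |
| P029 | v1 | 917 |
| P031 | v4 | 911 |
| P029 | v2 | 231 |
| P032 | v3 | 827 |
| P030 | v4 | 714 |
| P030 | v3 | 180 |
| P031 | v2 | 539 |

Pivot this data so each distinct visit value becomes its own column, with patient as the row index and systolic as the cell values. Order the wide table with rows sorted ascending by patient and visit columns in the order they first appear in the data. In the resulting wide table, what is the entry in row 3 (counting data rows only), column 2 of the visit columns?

With rows sorted ascending by patient, row 3 is patient=P031. visit columns in first-appearance order: v1, v4, v2, v3; column 2 is v4.
Long rows with patient=P031, visit=v4: systolic = 911.

911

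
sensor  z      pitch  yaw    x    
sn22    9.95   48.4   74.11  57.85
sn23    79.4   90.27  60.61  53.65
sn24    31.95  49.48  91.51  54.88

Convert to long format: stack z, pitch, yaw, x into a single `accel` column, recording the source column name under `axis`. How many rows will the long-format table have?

3 sensor values × 4 melted columns = 12 rows.

12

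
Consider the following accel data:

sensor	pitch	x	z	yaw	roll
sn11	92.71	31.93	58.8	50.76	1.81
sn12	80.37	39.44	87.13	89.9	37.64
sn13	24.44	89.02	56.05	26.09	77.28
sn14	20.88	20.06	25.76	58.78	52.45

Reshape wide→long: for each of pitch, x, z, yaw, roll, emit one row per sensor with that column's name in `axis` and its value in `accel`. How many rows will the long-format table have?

20

4 sensor values × 5 melted columns = 20 rows.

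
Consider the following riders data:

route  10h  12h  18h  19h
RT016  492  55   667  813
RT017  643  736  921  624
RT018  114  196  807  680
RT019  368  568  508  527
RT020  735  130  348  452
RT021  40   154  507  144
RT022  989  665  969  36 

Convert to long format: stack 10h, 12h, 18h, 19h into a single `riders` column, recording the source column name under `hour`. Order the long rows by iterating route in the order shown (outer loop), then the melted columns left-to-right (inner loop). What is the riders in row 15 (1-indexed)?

508

28 rows total (7 × 4). Row 15: index ⌊(15-1)/4⌋ = 3 into route → RT019; (15-1) mod 4 = 2 into the melted columns → 18h.
So row 15 is (RT019, 18h, 508); riders = 508.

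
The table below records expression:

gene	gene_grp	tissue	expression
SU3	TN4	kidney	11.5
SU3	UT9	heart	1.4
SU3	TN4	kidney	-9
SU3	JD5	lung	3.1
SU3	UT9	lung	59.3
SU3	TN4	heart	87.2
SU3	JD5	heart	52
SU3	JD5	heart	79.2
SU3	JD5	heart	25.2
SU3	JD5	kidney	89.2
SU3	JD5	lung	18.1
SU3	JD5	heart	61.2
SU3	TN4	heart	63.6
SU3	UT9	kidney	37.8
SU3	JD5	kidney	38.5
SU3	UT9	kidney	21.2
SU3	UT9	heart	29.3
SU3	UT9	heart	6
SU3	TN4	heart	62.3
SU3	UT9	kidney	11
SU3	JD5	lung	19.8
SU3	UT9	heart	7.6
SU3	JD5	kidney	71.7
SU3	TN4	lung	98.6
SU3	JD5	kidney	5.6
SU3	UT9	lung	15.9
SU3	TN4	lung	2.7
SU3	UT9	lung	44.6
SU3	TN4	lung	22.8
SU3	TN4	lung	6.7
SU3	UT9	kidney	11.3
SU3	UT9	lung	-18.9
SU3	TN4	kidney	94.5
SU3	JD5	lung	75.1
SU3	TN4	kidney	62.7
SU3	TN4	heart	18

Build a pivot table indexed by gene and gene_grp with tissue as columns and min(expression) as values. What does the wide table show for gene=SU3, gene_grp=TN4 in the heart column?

18

Rows with gene=SU3, gene_grp=TN4 and tissue=heart: expression values are 87.2, 63.6, 62.3, 18.
min(87.2, 63.6, 62.3, 18) = 18.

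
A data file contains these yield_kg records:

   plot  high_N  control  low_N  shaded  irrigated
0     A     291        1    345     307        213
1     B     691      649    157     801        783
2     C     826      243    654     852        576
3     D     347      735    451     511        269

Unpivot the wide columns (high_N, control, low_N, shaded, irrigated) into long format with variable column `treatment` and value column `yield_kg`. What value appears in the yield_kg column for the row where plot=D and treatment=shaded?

Unpivoting turns each (plot, wide-column) pair into one long row.
The wide cell at row D, column shaded holds 511, so the long row (D, shaded) has yield_kg=511.

511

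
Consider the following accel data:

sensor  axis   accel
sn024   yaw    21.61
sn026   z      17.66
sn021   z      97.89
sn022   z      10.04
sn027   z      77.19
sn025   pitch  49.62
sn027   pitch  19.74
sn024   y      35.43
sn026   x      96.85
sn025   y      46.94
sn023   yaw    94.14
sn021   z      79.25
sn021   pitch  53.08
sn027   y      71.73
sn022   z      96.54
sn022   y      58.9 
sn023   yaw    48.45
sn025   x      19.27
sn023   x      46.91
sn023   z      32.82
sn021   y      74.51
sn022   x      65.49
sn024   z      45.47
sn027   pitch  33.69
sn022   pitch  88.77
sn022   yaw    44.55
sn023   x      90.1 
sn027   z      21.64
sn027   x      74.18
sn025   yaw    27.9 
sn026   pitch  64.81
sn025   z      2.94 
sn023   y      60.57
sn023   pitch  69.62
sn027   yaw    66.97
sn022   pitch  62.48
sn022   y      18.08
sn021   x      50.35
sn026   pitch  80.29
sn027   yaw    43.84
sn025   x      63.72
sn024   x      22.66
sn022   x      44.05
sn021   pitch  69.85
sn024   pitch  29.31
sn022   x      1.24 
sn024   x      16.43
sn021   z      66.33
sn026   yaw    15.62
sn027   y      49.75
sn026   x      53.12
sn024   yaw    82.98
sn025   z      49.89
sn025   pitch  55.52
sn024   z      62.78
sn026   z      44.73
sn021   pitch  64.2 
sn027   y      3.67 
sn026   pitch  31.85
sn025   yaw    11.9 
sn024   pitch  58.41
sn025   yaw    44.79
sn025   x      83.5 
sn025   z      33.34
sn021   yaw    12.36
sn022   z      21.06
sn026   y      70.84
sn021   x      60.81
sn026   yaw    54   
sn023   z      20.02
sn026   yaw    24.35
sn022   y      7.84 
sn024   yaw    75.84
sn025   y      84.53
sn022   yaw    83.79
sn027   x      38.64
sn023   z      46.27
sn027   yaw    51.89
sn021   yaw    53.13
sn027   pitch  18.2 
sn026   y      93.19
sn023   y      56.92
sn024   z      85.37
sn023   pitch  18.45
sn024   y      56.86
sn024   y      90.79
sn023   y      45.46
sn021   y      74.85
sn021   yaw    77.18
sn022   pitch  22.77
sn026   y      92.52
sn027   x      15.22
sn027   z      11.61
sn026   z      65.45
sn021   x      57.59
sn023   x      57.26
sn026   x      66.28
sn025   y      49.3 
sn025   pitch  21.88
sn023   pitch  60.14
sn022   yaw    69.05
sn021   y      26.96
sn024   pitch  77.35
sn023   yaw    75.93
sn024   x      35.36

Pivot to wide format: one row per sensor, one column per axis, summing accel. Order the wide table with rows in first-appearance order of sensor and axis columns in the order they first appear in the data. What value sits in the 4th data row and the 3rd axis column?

With rows in first-appearance order of sensor, row 4 is sensor=sn022. axis columns in first-appearance order: yaw, z, pitch, y, x; column 3 is pitch.
Long rows with sensor=sn022, axis=pitch: 88.77 + 62.48 + 22.77 = 174.02.

174.02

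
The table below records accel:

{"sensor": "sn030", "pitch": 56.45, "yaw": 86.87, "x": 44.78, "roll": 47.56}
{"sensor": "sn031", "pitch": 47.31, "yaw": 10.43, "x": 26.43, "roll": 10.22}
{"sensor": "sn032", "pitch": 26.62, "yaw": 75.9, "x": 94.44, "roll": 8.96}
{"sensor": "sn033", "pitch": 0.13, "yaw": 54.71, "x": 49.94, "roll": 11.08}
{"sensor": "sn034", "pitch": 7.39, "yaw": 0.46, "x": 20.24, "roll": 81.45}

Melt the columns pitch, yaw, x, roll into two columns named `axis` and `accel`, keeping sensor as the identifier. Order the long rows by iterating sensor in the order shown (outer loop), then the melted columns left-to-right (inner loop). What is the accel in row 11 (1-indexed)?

94.44

20 rows total (5 × 4). Row 11: index ⌊(11-1)/4⌋ = 2 into sensor → sn032; (11-1) mod 4 = 2 into the melted columns → x.
So row 11 is (sn032, x, 94.44); accel = 94.44.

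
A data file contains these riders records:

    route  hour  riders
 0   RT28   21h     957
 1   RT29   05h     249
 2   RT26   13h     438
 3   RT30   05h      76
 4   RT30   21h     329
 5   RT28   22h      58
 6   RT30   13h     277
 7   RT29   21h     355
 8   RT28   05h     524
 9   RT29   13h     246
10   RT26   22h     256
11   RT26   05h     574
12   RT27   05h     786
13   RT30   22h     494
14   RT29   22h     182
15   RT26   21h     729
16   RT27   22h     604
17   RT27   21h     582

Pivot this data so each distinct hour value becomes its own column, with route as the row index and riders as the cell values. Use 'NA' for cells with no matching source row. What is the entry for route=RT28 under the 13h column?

NA

No long-format row has route=RT28 and hour=13h, so the cell is NA.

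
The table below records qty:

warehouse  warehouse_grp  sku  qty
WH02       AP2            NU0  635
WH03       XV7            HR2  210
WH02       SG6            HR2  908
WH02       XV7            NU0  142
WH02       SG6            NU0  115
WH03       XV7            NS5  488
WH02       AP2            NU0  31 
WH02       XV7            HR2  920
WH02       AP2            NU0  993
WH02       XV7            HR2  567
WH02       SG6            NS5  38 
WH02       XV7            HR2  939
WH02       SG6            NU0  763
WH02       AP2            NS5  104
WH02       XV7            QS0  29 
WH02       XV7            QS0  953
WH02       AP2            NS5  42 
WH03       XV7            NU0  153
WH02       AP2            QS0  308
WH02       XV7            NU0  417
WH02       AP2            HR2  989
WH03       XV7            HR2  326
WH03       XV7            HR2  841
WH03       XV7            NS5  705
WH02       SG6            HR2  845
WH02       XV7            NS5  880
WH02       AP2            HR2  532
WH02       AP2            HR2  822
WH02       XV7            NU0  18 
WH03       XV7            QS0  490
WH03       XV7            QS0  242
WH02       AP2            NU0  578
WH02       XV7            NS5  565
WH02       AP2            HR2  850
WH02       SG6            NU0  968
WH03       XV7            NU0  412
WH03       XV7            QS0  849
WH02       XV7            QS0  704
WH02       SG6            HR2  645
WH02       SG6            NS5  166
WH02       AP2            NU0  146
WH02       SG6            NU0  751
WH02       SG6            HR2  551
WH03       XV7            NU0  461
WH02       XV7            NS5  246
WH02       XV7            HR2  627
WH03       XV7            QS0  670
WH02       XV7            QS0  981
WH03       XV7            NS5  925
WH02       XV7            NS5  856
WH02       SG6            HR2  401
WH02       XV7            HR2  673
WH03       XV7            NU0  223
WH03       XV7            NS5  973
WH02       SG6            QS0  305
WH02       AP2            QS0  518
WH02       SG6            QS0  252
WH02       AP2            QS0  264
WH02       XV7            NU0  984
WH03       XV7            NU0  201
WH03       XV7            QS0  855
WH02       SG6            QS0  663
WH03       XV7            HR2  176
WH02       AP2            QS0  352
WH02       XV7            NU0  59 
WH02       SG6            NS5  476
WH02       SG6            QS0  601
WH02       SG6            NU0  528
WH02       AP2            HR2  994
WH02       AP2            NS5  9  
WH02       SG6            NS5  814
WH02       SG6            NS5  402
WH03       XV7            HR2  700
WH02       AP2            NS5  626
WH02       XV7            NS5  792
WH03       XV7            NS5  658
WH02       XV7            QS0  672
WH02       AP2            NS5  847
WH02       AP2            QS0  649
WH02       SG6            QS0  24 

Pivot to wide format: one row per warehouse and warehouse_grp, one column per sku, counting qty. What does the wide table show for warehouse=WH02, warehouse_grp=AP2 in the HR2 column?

Rows with warehouse=WH02, warehouse_grp=AP2 and sku=HR2: qty values are 989, 532, 822, 850, 994.
5 rows match — count = 5.

5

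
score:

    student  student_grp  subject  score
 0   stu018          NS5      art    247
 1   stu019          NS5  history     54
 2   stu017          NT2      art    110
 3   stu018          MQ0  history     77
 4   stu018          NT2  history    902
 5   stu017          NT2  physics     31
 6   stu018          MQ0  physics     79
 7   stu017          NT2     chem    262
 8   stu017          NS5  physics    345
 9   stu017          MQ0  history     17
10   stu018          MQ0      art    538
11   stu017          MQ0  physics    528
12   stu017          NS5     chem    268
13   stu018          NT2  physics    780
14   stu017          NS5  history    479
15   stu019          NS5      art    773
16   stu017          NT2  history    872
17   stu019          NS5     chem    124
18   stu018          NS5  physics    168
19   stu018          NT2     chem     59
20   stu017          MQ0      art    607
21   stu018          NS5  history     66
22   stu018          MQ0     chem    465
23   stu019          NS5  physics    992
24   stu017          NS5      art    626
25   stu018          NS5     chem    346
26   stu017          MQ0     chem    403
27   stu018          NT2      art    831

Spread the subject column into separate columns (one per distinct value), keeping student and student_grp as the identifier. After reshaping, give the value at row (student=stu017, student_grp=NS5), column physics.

345

Wide layout: rows indexed by student and student_grp, columns are the 4 distinct subject values (art, history, physics, chem).
Cell (student=stu017, student_grp=NS5, subject=physics) draws from the long row where student=stu017, student_grp=NS5 and subject=physics, which has score=345.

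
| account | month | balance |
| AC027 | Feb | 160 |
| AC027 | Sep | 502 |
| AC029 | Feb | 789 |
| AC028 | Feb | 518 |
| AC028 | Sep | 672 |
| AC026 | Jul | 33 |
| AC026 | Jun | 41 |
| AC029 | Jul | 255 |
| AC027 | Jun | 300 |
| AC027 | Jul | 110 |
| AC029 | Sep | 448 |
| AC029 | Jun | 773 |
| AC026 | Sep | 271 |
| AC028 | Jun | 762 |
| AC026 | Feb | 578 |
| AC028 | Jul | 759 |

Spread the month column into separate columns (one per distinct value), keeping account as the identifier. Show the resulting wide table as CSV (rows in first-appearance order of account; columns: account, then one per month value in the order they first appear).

Columns: account plus the 4 distinct month values (Feb, Sep, Jul, Jun).
For example, row AC027 column Feb takes balance=160 from the long row (AC027, Feb).

account,Feb,Sep,Jul,Jun
AC027,160,502,110,300
AC029,789,448,255,773
AC028,518,672,759,762
AC026,578,271,33,41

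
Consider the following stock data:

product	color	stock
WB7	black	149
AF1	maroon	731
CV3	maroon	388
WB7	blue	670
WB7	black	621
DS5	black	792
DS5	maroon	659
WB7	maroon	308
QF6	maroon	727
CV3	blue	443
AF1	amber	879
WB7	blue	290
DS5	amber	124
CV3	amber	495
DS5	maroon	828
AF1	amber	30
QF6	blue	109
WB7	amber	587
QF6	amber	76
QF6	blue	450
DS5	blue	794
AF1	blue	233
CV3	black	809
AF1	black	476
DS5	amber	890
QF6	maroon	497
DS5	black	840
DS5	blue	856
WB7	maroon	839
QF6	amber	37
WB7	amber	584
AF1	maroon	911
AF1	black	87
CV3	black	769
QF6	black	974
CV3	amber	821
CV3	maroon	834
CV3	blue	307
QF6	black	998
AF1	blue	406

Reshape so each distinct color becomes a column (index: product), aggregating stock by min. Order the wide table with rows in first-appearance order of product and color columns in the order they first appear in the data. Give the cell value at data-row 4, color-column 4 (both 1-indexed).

124

With rows in first-appearance order of product, row 4 is product=DS5. color columns in first-appearance order: black, maroon, blue, amber; column 4 is amber.
Long rows with product=DS5, color=amber: min(124, 890) = 124.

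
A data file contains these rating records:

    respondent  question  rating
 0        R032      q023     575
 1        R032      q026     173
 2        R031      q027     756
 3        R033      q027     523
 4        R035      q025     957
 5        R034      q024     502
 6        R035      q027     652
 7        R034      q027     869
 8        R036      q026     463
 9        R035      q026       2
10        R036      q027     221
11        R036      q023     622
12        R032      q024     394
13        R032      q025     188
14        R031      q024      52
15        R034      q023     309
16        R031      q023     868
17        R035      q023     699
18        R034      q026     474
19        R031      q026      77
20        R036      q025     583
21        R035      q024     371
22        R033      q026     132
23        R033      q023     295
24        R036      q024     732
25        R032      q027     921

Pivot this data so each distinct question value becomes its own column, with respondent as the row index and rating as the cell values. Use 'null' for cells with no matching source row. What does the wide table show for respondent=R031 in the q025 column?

No long-format row has respondent=R031 and question=q025, so the cell is null.

null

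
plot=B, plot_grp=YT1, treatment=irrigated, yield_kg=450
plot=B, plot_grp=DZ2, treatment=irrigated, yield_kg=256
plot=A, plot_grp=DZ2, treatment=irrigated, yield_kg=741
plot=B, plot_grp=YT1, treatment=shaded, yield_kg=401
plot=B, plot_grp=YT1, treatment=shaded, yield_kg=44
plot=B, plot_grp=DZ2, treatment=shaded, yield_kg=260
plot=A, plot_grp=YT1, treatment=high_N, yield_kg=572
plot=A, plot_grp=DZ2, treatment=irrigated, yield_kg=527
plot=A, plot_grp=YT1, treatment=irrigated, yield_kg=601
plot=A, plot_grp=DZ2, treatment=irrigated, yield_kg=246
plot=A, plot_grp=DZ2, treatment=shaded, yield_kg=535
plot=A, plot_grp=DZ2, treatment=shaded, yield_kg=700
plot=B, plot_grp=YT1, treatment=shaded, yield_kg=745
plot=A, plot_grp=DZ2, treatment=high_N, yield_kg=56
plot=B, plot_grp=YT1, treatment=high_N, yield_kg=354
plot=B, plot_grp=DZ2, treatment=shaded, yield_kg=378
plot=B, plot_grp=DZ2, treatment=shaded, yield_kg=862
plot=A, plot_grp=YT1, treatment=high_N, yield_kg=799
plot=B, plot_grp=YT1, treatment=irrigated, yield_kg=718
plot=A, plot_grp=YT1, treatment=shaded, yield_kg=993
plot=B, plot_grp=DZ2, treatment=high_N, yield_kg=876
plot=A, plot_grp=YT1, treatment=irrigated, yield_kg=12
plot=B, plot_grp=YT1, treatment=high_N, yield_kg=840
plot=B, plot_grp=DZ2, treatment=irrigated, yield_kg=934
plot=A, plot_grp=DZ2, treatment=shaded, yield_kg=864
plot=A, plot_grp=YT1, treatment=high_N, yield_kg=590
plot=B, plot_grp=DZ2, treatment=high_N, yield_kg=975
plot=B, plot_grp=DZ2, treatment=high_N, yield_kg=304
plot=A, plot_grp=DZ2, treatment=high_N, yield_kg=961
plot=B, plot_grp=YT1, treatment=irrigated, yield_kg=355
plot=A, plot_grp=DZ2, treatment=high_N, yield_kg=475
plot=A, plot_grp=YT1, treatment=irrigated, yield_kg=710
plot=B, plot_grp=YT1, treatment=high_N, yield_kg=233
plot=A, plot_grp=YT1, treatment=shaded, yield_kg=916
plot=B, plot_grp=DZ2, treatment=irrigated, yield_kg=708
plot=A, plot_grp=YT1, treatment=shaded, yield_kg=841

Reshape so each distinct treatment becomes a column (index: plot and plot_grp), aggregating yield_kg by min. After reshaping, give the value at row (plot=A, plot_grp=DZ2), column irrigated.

246

Rows with plot=A, plot_grp=DZ2 and treatment=irrigated: yield_kg values are 741, 527, 246.
min(741, 527, 246) = 246.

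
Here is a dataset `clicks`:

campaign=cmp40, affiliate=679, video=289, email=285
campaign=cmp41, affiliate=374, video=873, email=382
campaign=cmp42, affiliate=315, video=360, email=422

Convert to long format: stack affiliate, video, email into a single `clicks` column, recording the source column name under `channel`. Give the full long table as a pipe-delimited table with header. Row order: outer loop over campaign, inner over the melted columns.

| campaign | channel | clicks |
| cmp40 | affiliate | 679 |
| cmp40 | video | 289 |
| cmp40 | email | 285 |
| cmp41 | affiliate | 374 |
| cmp41 | video | 873 |
| cmp41 | email | 382 |
| cmp42 | affiliate | 315 |
| cmp42 | video | 360 |
| cmp42 | email | 422 |

Each (campaign, column) pair becomes one row: 3 × 3 = 9 rows.
For example, (cmp40, affiliate) → clicks=679.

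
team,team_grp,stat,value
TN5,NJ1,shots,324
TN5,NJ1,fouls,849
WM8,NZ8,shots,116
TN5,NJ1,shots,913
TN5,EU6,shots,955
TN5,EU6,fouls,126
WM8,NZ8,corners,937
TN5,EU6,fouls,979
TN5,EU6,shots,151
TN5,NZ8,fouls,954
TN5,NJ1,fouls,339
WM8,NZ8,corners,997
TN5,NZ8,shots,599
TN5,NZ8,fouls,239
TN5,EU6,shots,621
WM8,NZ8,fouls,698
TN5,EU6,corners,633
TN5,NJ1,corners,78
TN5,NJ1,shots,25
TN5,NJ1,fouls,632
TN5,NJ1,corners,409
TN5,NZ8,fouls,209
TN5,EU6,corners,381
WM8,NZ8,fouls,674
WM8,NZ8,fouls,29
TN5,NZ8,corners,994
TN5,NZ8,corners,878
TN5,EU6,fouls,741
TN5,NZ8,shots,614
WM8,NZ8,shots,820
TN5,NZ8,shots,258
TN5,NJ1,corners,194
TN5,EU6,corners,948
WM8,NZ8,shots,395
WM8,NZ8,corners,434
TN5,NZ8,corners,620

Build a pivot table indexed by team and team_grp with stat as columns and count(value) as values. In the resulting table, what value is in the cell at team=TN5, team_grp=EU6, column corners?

3

Rows with team=TN5, team_grp=EU6 and stat=corners: value values are 633, 381, 948.
3 rows match — count = 3.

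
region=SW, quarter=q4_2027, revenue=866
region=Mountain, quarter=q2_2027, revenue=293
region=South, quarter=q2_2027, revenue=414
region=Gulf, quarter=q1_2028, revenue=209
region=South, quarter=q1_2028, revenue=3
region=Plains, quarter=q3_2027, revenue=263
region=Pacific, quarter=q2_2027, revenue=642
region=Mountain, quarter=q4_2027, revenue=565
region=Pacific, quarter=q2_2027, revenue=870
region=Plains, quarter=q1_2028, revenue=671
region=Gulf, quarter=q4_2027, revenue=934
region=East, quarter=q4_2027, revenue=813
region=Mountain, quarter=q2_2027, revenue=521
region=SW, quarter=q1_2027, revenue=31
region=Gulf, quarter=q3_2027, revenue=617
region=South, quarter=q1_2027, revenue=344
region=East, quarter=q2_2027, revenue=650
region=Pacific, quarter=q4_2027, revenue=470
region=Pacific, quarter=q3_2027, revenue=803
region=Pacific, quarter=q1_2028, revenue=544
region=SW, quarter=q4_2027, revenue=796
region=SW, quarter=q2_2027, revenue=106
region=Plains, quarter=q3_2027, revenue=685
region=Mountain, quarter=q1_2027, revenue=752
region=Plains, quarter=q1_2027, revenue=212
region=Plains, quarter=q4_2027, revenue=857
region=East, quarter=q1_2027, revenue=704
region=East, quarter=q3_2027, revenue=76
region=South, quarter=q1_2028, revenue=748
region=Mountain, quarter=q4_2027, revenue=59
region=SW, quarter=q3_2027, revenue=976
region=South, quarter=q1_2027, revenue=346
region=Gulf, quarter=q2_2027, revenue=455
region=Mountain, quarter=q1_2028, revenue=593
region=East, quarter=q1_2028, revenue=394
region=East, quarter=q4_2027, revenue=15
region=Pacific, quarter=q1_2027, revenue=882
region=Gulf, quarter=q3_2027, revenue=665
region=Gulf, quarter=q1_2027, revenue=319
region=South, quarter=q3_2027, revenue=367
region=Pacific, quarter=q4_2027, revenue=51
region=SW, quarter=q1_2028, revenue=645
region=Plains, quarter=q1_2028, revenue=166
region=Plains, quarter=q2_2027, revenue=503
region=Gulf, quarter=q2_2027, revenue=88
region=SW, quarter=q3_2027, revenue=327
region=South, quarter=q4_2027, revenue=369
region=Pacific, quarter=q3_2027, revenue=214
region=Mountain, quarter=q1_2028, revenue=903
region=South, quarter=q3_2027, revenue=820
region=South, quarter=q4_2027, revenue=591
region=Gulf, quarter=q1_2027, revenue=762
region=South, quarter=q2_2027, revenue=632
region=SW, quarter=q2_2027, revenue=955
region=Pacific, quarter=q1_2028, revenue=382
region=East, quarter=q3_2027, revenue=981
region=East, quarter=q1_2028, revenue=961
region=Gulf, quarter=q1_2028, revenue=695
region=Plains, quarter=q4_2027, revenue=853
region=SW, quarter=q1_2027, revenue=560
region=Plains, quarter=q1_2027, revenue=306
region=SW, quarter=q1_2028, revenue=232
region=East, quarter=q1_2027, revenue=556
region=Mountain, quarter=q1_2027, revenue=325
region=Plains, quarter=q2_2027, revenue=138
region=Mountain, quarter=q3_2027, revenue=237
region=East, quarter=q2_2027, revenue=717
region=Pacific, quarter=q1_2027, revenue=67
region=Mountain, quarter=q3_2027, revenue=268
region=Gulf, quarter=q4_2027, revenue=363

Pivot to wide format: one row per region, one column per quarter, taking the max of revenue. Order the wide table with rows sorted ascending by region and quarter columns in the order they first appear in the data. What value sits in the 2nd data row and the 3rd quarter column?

695

With rows sorted ascending by region, row 2 is region=Gulf. quarter columns in first-appearance order: q4_2027, q2_2027, q1_2028, q3_2027, q1_2027; column 3 is q1_2028.
Long rows with region=Gulf, quarter=q1_2028: max(209, 695) = 695.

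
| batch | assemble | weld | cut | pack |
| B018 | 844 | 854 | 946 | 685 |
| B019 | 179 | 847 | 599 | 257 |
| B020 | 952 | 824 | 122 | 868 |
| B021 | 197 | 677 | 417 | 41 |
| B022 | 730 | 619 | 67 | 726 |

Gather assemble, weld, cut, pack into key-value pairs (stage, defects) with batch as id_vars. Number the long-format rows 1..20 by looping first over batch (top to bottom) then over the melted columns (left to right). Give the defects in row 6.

20 rows total (5 × 4). Row 6: index ⌊(6-1)/4⌋ = 1 into batch → B019; (6-1) mod 4 = 1 into the melted columns → weld.
So row 6 is (B019, weld, 847); defects = 847.

847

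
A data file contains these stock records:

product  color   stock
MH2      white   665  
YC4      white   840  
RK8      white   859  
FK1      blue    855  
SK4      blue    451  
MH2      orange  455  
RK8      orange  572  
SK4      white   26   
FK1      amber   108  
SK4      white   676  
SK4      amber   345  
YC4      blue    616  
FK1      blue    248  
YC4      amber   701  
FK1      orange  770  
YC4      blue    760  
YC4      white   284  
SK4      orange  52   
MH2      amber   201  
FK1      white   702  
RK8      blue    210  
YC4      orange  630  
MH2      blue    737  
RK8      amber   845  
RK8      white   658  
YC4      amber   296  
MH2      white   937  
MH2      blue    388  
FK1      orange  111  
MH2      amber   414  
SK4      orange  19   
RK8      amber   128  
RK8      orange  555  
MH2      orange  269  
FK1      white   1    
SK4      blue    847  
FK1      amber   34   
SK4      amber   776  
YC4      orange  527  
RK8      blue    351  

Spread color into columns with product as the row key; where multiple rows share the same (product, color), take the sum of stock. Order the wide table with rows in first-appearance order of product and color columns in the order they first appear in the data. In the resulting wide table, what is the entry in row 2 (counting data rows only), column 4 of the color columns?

997

With rows in first-appearance order of product, row 2 is product=YC4. color columns in first-appearance order: white, blue, orange, amber; column 4 is amber.
Long rows with product=YC4, color=amber: 701 + 296 = 997.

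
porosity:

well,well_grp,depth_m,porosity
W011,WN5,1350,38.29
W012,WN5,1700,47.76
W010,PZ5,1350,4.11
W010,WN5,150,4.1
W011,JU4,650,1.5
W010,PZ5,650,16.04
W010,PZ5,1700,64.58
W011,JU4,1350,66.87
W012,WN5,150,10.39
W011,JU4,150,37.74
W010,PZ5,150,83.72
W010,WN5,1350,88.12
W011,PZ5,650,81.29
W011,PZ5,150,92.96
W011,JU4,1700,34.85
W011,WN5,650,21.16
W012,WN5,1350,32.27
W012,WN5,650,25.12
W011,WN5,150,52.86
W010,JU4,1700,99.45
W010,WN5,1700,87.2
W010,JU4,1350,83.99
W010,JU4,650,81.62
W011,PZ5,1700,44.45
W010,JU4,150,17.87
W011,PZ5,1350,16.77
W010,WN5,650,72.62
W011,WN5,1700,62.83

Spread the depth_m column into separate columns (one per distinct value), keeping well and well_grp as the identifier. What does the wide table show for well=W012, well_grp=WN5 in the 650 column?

25.12

Wide layout: rows indexed by well and well_grp, columns are the 4 distinct depth_m values (1350, 1700, 150, 650).
Cell (well=W012, well_grp=WN5, depth_m=650) draws from the long row where well=W012, well_grp=WN5 and depth_m=650, which has porosity=25.12.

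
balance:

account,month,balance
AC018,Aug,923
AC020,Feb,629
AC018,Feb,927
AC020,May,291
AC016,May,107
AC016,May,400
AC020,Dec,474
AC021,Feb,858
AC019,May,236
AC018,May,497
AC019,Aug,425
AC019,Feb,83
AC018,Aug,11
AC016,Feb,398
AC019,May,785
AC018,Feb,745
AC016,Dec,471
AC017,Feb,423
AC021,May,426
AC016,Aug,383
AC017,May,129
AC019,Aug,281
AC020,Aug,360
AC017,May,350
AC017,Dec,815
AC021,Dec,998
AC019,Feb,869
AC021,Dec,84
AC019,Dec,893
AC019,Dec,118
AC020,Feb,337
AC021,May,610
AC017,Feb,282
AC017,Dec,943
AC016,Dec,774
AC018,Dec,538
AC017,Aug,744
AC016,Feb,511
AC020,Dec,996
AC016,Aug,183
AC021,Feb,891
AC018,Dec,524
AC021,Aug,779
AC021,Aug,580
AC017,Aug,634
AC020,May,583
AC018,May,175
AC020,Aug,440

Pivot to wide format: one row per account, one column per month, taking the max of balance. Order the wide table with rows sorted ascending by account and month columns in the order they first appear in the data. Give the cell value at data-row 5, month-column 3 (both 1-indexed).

With rows sorted ascending by account, row 5 is account=AC020. month columns in first-appearance order: Aug, Feb, May, Dec; column 3 is May.
Long rows with account=AC020, month=May: max(291, 583) = 583.

583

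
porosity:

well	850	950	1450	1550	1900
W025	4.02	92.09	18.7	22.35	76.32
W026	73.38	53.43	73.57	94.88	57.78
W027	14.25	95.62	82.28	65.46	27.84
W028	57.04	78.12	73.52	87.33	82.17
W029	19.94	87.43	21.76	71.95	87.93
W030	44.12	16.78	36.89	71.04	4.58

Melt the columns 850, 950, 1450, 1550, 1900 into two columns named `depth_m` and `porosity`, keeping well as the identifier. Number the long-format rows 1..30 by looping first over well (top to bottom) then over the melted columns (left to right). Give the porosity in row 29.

71.04

30 rows total (6 × 5). Row 29: index ⌊(29-1)/5⌋ = 5 into well → W030; (29-1) mod 5 = 3 into the melted columns → 1550.
So row 29 is (W030, 1550, 71.04); porosity = 71.04.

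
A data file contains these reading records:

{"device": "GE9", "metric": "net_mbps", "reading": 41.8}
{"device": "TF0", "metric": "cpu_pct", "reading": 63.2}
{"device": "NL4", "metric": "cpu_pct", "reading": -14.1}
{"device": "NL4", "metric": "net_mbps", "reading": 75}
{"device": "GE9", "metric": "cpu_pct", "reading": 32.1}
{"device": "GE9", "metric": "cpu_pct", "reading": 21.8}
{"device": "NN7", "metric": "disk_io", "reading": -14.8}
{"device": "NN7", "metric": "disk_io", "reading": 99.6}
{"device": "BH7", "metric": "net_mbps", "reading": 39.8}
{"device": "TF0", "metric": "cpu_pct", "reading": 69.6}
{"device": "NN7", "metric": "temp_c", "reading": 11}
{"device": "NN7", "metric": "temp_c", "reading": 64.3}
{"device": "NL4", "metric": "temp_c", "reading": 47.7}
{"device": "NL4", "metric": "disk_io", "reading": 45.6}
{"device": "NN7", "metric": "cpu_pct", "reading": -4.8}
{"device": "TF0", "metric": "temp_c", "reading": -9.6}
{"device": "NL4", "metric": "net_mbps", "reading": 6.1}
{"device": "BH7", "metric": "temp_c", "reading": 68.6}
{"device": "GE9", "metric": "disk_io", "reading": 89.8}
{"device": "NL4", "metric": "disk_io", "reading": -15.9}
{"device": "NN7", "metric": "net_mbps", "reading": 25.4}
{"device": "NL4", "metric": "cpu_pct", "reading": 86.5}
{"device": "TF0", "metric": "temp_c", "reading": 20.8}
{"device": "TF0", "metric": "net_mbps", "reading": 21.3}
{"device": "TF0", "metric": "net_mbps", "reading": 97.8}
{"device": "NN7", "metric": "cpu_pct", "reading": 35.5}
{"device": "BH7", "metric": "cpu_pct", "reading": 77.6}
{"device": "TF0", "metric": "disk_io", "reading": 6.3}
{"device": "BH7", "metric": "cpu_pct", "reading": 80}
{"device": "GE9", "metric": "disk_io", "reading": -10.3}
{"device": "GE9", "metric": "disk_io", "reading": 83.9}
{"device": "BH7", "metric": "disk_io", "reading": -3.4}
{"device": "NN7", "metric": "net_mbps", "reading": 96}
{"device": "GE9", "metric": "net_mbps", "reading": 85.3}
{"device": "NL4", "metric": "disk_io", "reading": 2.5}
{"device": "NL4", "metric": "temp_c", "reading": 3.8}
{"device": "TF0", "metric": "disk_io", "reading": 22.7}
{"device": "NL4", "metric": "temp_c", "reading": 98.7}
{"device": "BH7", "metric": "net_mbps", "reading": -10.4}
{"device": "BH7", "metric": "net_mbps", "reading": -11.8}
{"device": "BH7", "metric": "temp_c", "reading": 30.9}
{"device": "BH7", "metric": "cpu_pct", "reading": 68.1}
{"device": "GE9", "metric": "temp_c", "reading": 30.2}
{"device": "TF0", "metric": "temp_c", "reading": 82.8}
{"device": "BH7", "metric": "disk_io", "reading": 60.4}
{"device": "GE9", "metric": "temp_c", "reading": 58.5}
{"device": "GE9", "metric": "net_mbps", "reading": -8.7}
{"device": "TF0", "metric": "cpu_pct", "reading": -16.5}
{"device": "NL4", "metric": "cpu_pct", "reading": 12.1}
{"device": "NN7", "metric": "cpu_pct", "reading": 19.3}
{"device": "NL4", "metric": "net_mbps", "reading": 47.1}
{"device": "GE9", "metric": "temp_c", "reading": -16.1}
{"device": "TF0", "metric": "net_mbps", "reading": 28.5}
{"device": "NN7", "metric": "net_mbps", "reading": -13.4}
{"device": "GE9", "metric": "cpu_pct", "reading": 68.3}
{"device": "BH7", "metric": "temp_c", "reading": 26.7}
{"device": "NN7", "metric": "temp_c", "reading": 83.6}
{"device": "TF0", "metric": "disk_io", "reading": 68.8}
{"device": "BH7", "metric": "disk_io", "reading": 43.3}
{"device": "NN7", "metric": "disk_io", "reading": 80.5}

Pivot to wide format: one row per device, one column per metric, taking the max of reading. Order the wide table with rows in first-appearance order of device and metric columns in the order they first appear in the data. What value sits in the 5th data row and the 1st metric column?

With rows in first-appearance order of device, row 5 is device=BH7. metric columns in first-appearance order: net_mbps, cpu_pct, disk_io, temp_c; column 1 is net_mbps.
Long rows with device=BH7, metric=net_mbps: max(39.8, -10.4, -11.8) = 39.8.

39.8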